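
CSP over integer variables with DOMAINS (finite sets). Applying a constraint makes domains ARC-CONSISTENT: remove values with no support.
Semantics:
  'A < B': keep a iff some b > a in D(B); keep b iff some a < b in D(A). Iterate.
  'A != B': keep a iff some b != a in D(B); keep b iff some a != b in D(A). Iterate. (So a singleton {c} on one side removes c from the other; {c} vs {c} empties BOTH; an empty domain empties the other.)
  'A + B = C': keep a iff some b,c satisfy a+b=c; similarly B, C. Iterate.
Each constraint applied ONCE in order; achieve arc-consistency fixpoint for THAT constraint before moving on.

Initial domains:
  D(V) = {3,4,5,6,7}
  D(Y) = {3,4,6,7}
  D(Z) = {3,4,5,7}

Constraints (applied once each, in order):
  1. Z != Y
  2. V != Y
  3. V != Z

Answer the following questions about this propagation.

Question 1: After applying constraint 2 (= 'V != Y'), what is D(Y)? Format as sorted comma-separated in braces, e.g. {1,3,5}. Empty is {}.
Constraint 1 (Z != Y) on D(Z)={3,4,5,7} D(Y)={3,4,6,7}: no change
Constraint 2 (V != Y) on D(V)={3,4,5,6,7} D(Y)={3,4,6,7}: no change
So after constraint 2: D(Y) = {3,4,6,7}

Answer: {3,4,6,7}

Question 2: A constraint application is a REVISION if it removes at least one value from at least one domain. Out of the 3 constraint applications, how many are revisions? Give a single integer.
Answer: 0

Derivation:
Constraint 1 (Z != Y) on D(Z)={3,4,5,7} D(Y)={3,4,6,7}: no change => not a revision
Constraint 2 (V != Y) on D(V)={3,4,5,6,7} D(Y)={3,4,6,7}: no change => not a revision
Constraint 3 (V != Z) on D(V)={3,4,5,6,7} D(Z)={3,4,5,7}: no change => not a revision
Total revisions = 0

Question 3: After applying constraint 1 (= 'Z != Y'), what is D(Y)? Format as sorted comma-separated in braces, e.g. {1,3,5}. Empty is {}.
Answer: {3,4,6,7}

Derivation:
Constraint 1 (Z != Y) on D(Z)={3,4,5,7} D(Y)={3,4,6,7}: no change
So after constraint 1: D(Y) = {3,4,6,7}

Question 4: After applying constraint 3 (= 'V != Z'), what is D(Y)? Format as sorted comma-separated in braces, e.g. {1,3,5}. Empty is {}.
Constraint 1 (Z != Y) on D(Z)={3,4,5,7} D(Y)={3,4,6,7}: no change
Constraint 2 (V != Y) on D(V)={3,4,5,6,7} D(Y)={3,4,6,7}: no change
Constraint 3 (V != Z) on D(V)={3,4,5,6,7} D(Z)={3,4,5,7}: no change
So after constraint 3: D(Y) = {3,4,6,7}

Answer: {3,4,6,7}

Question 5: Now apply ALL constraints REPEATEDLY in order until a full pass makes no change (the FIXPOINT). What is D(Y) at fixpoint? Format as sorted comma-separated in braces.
pass 0 (initial): D(Y)={3,4,6,7}
pass 1: no change
Fixpoint after 1 passes: D(Y) = {3,4,6,7}

Answer: {3,4,6,7}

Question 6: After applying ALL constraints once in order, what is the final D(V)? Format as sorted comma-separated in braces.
Answer: {3,4,5,6,7}

Derivation:
Constraint 1 (Z != Y) on D(Z)={3,4,5,7} D(Y)={3,4,6,7}: no change
Constraint 2 (V != Y) on D(V)={3,4,5,6,7} D(Y)={3,4,6,7}: no change
Constraint 3 (V != Z) on D(V)={3,4,5,6,7} D(Z)={3,4,5,7}: no change
So after all 3 constraints: D(V) = {3,4,5,6,7}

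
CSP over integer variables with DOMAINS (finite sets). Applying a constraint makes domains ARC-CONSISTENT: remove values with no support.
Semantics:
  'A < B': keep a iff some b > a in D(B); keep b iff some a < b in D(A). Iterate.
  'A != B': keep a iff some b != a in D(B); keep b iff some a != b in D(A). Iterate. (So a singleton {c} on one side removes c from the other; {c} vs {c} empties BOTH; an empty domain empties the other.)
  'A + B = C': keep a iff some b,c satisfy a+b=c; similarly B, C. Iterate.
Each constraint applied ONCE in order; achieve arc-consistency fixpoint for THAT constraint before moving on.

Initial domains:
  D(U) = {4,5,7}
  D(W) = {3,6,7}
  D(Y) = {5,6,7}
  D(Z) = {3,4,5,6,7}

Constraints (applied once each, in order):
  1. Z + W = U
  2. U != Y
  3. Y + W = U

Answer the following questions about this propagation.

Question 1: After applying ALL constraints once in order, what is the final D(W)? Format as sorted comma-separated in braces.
Constraint 1 (Z + W = U) on D(Z)={3,4,5,6,7} D(W)={3,6,7} D(U)={4,5,7}: Z {3,4,5,6,7}->{4}; W {3,6,7}->{3}; U {4,5,7}->{7}
Constraint 2 (U != Y) on D(U)={7} D(Y)={5,6,7}: Y {5,6,7}->{5,6}
Constraint 3 (Y + W = U) on D(Y)={5,6} D(W)={3} D(U)={7}: Y {5,6}->{}; W {3}->{}; U {7}->{}
So after all 3 constraints: D(W) = {}

Answer: {}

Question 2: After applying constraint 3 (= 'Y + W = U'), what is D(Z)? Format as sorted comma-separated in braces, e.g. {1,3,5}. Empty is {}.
Answer: {4}

Derivation:
Constraint 1 (Z + W = U) on D(Z)={3,4,5,6,7} D(W)={3,6,7} D(U)={4,5,7}: Z {3,4,5,6,7}->{4}; W {3,6,7}->{3}; U {4,5,7}->{7}
Constraint 2 (U != Y) on D(U)={7} D(Y)={5,6,7}: Y {5,6,7}->{5,6}
Constraint 3 (Y + W = U) on D(Y)={5,6} D(W)={3} D(U)={7}: Y {5,6}->{}; W {3}->{}; U {7}->{}
So after constraint 3: D(Z) = {4}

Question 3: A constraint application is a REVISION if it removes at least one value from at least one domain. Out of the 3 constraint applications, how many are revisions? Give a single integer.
Constraint 1 (Z + W = U) on D(Z)={3,4,5,6,7} D(W)={3,6,7} D(U)={4,5,7}: Z {3,4,5,6,7}->{4}; W {3,6,7}->{3}; U {4,5,7}->{7} => REVISION
Constraint 2 (U != Y) on D(U)={7} D(Y)={5,6,7}: Y {5,6,7}->{5,6} => REVISION
Constraint 3 (Y + W = U) on D(Y)={5,6} D(W)={3} D(U)={7}: Y {5,6}->{}; W {3}->{}; U {7}->{} => REVISION
Total revisions = 3

Answer: 3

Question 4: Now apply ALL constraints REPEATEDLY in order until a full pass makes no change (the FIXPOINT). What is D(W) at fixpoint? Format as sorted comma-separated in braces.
Answer: {}

Derivation:
pass 0 (initial): D(W)={3,6,7}
pass 1: U {4,5,7}->{}; W {3,6,7}->{}; Y {5,6,7}->{}; Z {3,4,5,6,7}->{4}
pass 2: Z {4}->{}
pass 3: no change
Fixpoint after 3 passes: D(W) = {}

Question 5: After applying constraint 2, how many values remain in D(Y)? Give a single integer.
Answer: 2

Derivation:
Constraint 1 (Z + W = U) on D(Z)={3,4,5,6,7} D(W)={3,6,7} D(U)={4,5,7}: Z {3,4,5,6,7}->{4}; W {3,6,7}->{3}; U {4,5,7}->{7}
Constraint 2 (U != Y) on D(U)={7} D(Y)={5,6,7}: Y {5,6,7}->{5,6}
So after constraint 2: D(Y)={5,6}, size = 2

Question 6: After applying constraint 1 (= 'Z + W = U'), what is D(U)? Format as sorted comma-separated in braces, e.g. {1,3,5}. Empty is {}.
Answer: {7}

Derivation:
Constraint 1 (Z + W = U) on D(Z)={3,4,5,6,7} D(W)={3,6,7} D(U)={4,5,7}: Z {3,4,5,6,7}->{4}; W {3,6,7}->{3}; U {4,5,7}->{7}
So after constraint 1: D(U) = {7}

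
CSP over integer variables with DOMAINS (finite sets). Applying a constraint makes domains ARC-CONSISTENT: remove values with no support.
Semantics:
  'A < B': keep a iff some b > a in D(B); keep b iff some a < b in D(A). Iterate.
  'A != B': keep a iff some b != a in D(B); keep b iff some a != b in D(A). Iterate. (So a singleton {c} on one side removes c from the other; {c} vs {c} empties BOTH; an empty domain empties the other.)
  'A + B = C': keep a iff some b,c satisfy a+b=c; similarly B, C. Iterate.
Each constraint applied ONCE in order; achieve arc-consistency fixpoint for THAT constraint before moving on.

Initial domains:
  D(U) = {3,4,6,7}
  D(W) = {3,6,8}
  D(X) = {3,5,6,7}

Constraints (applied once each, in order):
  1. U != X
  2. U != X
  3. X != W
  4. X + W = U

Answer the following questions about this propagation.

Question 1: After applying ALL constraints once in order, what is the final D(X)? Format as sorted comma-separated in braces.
Constraint 1 (U != X) on D(U)={3,4,6,7} D(X)={3,5,6,7}: no change
Constraint 2 (U != X) on D(U)={3,4,6,7} D(X)={3,5,6,7}: no change
Constraint 3 (X != W) on D(X)={3,5,6,7} D(W)={3,6,8}: no change
Constraint 4 (X + W = U) on D(X)={3,5,6,7} D(W)={3,6,8} D(U)={3,4,6,7}: X {3,5,6,7}->{3}; W {3,6,8}->{3}; U {3,4,6,7}->{6}
So after all 4 constraints: D(X) = {3}

Answer: {3}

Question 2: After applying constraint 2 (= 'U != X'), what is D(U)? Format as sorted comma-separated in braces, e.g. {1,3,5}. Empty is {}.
Answer: {3,4,6,7}

Derivation:
Constraint 1 (U != X) on D(U)={3,4,6,7} D(X)={3,5,6,7}: no change
Constraint 2 (U != X) on D(U)={3,4,6,7} D(X)={3,5,6,7}: no change
So after constraint 2: D(U) = {3,4,6,7}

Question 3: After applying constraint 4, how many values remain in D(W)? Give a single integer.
Constraint 1 (U != X) on D(U)={3,4,6,7} D(X)={3,5,6,7}: no change
Constraint 2 (U != X) on D(U)={3,4,6,7} D(X)={3,5,6,7}: no change
Constraint 3 (X != W) on D(X)={3,5,6,7} D(W)={3,6,8}: no change
Constraint 4 (X + W = U) on D(X)={3,5,6,7} D(W)={3,6,8} D(U)={3,4,6,7}: X {3,5,6,7}->{3}; W {3,6,8}->{3}; U {3,4,6,7}->{6}
So after constraint 4: D(W)={3}, size = 1

Answer: 1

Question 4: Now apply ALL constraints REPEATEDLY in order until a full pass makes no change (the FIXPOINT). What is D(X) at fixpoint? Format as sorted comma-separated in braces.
Answer: {}

Derivation:
pass 0 (initial): D(X)={3,5,6,7}
pass 1: U {3,4,6,7}->{6}; W {3,6,8}->{3}; X {3,5,6,7}->{3}
pass 2: U {6}->{}; W {3}->{}; X {3}->{}
pass 3: no change
Fixpoint after 3 passes: D(X) = {}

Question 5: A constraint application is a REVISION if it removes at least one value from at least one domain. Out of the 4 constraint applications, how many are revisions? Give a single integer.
Answer: 1

Derivation:
Constraint 1 (U != X) on D(U)={3,4,6,7} D(X)={3,5,6,7}: no change => not a revision
Constraint 2 (U != X) on D(U)={3,4,6,7} D(X)={3,5,6,7}: no change => not a revision
Constraint 3 (X != W) on D(X)={3,5,6,7} D(W)={3,6,8}: no change => not a revision
Constraint 4 (X + W = U) on D(X)={3,5,6,7} D(W)={3,6,8} D(U)={3,4,6,7}: X {3,5,6,7}->{3}; W {3,6,8}->{3}; U {3,4,6,7}->{6} => REVISION
Total revisions = 1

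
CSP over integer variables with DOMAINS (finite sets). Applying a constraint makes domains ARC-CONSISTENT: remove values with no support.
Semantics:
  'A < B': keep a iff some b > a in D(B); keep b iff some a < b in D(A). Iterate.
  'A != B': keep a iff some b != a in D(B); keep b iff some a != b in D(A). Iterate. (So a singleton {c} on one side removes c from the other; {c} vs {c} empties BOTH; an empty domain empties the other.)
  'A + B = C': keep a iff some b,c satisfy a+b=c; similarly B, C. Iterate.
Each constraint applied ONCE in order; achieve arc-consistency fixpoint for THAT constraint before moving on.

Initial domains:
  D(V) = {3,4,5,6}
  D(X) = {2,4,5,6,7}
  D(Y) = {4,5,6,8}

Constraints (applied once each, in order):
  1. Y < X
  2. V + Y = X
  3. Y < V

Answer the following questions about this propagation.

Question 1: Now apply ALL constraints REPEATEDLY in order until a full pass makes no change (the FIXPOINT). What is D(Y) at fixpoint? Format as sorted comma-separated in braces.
pass 0 (initial): D(Y)={4,5,6,8}
pass 1: V {3,4,5,6}->{}; X {2,4,5,6,7}->{7}; Y {4,5,6,8}->{}
pass 2: X {7}->{}
pass 3: no change
Fixpoint after 3 passes: D(Y) = {}

Answer: {}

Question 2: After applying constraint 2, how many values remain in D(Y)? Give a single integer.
Constraint 1 (Y < X) on D(Y)={4,5,6,8} D(X)={2,4,5,6,7}: Y {4,5,6,8}->{4,5,6}; X {2,4,5,6,7}->{5,6,7}
Constraint 2 (V + Y = X) on D(V)={3,4,5,6} D(Y)={4,5,6} D(X)={5,6,7}: V {3,4,5,6}->{3}; Y {4,5,6}->{4}; X {5,6,7}->{7}
So after constraint 2: D(Y)={4}, size = 1

Answer: 1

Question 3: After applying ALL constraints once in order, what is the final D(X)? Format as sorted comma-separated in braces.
Answer: {7}

Derivation:
Constraint 1 (Y < X) on D(Y)={4,5,6,8} D(X)={2,4,5,6,7}: Y {4,5,6,8}->{4,5,6}; X {2,4,5,6,7}->{5,6,7}
Constraint 2 (V + Y = X) on D(V)={3,4,5,6} D(Y)={4,5,6} D(X)={5,6,7}: V {3,4,5,6}->{3}; Y {4,5,6}->{4}; X {5,6,7}->{7}
Constraint 3 (Y < V) on D(Y)={4} D(V)={3}: Y {4}->{}; V {3}->{}
So after all 3 constraints: D(X) = {7}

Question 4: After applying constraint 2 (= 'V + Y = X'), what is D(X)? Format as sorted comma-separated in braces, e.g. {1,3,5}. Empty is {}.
Constraint 1 (Y < X) on D(Y)={4,5,6,8} D(X)={2,4,5,6,7}: Y {4,5,6,8}->{4,5,6}; X {2,4,5,6,7}->{5,6,7}
Constraint 2 (V + Y = X) on D(V)={3,4,5,6} D(Y)={4,5,6} D(X)={5,6,7}: V {3,4,5,6}->{3}; Y {4,5,6}->{4}; X {5,6,7}->{7}
So after constraint 2: D(X) = {7}

Answer: {7}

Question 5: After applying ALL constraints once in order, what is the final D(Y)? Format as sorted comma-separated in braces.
Constraint 1 (Y < X) on D(Y)={4,5,6,8} D(X)={2,4,5,6,7}: Y {4,5,6,8}->{4,5,6}; X {2,4,5,6,7}->{5,6,7}
Constraint 2 (V + Y = X) on D(V)={3,4,5,6} D(Y)={4,5,6} D(X)={5,6,7}: V {3,4,5,6}->{3}; Y {4,5,6}->{4}; X {5,6,7}->{7}
Constraint 3 (Y < V) on D(Y)={4} D(V)={3}: Y {4}->{}; V {3}->{}
So after all 3 constraints: D(Y) = {}

Answer: {}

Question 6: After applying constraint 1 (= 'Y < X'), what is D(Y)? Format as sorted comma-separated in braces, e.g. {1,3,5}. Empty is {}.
Answer: {4,5,6}

Derivation:
Constraint 1 (Y < X) on D(Y)={4,5,6,8} D(X)={2,4,5,6,7}: Y {4,5,6,8}->{4,5,6}; X {2,4,5,6,7}->{5,6,7}
So after constraint 1: D(Y) = {4,5,6}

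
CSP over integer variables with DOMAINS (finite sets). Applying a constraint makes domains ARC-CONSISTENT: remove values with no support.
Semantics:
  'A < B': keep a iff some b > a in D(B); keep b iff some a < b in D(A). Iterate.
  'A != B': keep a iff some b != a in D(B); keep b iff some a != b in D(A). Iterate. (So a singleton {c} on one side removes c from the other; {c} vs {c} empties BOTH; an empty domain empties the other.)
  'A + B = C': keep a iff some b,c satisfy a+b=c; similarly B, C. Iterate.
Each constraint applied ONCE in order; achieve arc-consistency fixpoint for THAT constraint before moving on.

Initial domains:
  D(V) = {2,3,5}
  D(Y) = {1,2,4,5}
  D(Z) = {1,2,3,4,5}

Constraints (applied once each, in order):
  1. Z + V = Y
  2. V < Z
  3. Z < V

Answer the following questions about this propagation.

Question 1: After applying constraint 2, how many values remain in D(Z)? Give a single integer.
Answer: 1

Derivation:
Constraint 1 (Z + V = Y) on D(Z)={1,2,3,4,5} D(V)={2,3,5} D(Y)={1,2,4,5}: Z {1,2,3,4,5}->{1,2,3}; V {2,3,5}->{2,3}; Y {1,2,4,5}->{4,5}
Constraint 2 (V < Z) on D(V)={2,3} D(Z)={1,2,3}: V {2,3}->{2}; Z {1,2,3}->{3}
So after constraint 2: D(Z)={3}, size = 1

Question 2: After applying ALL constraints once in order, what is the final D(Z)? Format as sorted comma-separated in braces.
Answer: {}

Derivation:
Constraint 1 (Z + V = Y) on D(Z)={1,2,3,4,5} D(V)={2,3,5} D(Y)={1,2,4,5}: Z {1,2,3,4,5}->{1,2,3}; V {2,3,5}->{2,3}; Y {1,2,4,5}->{4,5}
Constraint 2 (V < Z) on D(V)={2,3} D(Z)={1,2,3}: V {2,3}->{2}; Z {1,2,3}->{3}
Constraint 3 (Z < V) on D(Z)={3} D(V)={2}: Z {3}->{}; V {2}->{}
So after all 3 constraints: D(Z) = {}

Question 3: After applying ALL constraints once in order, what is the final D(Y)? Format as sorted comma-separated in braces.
Answer: {4,5}

Derivation:
Constraint 1 (Z + V = Y) on D(Z)={1,2,3,4,5} D(V)={2,3,5} D(Y)={1,2,4,5}: Z {1,2,3,4,5}->{1,2,3}; V {2,3,5}->{2,3}; Y {1,2,4,5}->{4,5}
Constraint 2 (V < Z) on D(V)={2,3} D(Z)={1,2,3}: V {2,3}->{2}; Z {1,2,3}->{3}
Constraint 3 (Z < V) on D(Z)={3} D(V)={2}: Z {3}->{}; V {2}->{}
So after all 3 constraints: D(Y) = {4,5}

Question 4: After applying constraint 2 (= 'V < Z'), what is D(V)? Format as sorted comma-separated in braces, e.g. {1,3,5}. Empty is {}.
Answer: {2}

Derivation:
Constraint 1 (Z + V = Y) on D(Z)={1,2,3,4,5} D(V)={2,3,5} D(Y)={1,2,4,5}: Z {1,2,3,4,5}->{1,2,3}; V {2,3,5}->{2,3}; Y {1,2,4,5}->{4,5}
Constraint 2 (V < Z) on D(V)={2,3} D(Z)={1,2,3}: V {2,3}->{2}; Z {1,2,3}->{3}
So after constraint 2: D(V) = {2}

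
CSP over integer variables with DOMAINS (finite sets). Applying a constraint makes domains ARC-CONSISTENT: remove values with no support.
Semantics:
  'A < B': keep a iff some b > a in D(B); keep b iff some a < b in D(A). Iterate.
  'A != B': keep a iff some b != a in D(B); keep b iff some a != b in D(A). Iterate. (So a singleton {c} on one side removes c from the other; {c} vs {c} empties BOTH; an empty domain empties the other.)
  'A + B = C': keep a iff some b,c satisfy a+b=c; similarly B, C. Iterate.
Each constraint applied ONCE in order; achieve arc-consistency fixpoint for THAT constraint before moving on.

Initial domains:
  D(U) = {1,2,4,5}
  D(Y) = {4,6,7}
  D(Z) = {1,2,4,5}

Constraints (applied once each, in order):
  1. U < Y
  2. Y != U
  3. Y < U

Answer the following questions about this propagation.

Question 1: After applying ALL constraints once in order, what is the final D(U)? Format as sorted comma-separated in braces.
Answer: {5}

Derivation:
Constraint 1 (U < Y) on D(U)={1,2,4,5} D(Y)={4,6,7}: no change
Constraint 2 (Y != U) on D(Y)={4,6,7} D(U)={1,2,4,5}: no change
Constraint 3 (Y < U) on D(Y)={4,6,7} D(U)={1,2,4,5}: Y {4,6,7}->{4}; U {1,2,4,5}->{5}
So after all 3 constraints: D(U) = {5}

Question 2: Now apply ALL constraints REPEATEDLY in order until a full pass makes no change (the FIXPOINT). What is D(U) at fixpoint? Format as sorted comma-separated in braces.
pass 0 (initial): D(U)={1,2,4,5}
pass 1: U {1,2,4,5}->{5}; Y {4,6,7}->{4}
pass 2: U {5}->{}; Y {4}->{}
pass 3: no change
Fixpoint after 3 passes: D(U) = {}

Answer: {}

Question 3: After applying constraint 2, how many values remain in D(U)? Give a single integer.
Answer: 4

Derivation:
Constraint 1 (U < Y) on D(U)={1,2,4,5} D(Y)={4,6,7}: no change
Constraint 2 (Y != U) on D(Y)={4,6,7} D(U)={1,2,4,5}: no change
So after constraint 2: D(U)={1,2,4,5}, size = 4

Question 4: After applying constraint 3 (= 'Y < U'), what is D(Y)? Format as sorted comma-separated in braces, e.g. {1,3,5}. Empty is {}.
Constraint 1 (U < Y) on D(U)={1,2,4,5} D(Y)={4,6,7}: no change
Constraint 2 (Y != U) on D(Y)={4,6,7} D(U)={1,2,4,5}: no change
Constraint 3 (Y < U) on D(Y)={4,6,7} D(U)={1,2,4,5}: Y {4,6,7}->{4}; U {1,2,4,5}->{5}
So after constraint 3: D(Y) = {4}

Answer: {4}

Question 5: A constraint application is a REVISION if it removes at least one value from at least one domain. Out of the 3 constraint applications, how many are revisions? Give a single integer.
Answer: 1

Derivation:
Constraint 1 (U < Y) on D(U)={1,2,4,5} D(Y)={4,6,7}: no change => not a revision
Constraint 2 (Y != U) on D(Y)={4,6,7} D(U)={1,2,4,5}: no change => not a revision
Constraint 3 (Y < U) on D(Y)={4,6,7} D(U)={1,2,4,5}: Y {4,6,7}->{4}; U {1,2,4,5}->{5} => REVISION
Total revisions = 1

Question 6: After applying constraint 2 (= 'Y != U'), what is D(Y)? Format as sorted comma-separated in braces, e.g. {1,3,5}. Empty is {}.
Answer: {4,6,7}

Derivation:
Constraint 1 (U < Y) on D(U)={1,2,4,5} D(Y)={4,6,7}: no change
Constraint 2 (Y != U) on D(Y)={4,6,7} D(U)={1,2,4,5}: no change
So after constraint 2: D(Y) = {4,6,7}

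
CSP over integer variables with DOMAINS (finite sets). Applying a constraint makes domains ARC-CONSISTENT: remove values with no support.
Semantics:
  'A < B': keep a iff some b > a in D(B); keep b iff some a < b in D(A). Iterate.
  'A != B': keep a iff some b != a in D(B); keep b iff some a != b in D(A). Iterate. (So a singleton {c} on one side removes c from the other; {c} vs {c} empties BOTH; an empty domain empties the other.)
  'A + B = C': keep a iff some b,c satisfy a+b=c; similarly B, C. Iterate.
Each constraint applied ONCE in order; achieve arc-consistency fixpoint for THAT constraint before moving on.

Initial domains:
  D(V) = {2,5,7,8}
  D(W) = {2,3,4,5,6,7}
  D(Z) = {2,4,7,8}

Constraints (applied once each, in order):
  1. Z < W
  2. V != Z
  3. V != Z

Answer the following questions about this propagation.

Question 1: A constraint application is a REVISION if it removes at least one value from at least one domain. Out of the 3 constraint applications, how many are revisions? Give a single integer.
Answer: 1

Derivation:
Constraint 1 (Z < W) on D(Z)={2,4,7,8} D(W)={2,3,4,5,6,7}: Z {2,4,7,8}->{2,4}; W {2,3,4,5,6,7}->{3,4,5,6,7} => REVISION
Constraint 2 (V != Z) on D(V)={2,5,7,8} D(Z)={2,4}: no change => not a revision
Constraint 3 (V != Z) on D(V)={2,5,7,8} D(Z)={2,4}: no change => not a revision
Total revisions = 1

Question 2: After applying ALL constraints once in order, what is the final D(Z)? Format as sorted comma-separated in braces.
Constraint 1 (Z < W) on D(Z)={2,4,7,8} D(W)={2,3,4,5,6,7}: Z {2,4,7,8}->{2,4}; W {2,3,4,5,6,7}->{3,4,5,6,7}
Constraint 2 (V != Z) on D(V)={2,5,7,8} D(Z)={2,4}: no change
Constraint 3 (V != Z) on D(V)={2,5,7,8} D(Z)={2,4}: no change
So after all 3 constraints: D(Z) = {2,4}

Answer: {2,4}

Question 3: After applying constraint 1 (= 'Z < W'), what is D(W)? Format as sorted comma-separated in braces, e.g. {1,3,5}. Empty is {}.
Constraint 1 (Z < W) on D(Z)={2,4,7,8} D(W)={2,3,4,5,6,7}: Z {2,4,7,8}->{2,4}; W {2,3,4,5,6,7}->{3,4,5,6,7}
So after constraint 1: D(W) = {3,4,5,6,7}

Answer: {3,4,5,6,7}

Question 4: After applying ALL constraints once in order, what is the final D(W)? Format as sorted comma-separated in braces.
Answer: {3,4,5,6,7}

Derivation:
Constraint 1 (Z < W) on D(Z)={2,4,7,8} D(W)={2,3,4,5,6,7}: Z {2,4,7,8}->{2,4}; W {2,3,4,5,6,7}->{3,4,5,6,7}
Constraint 2 (V != Z) on D(V)={2,5,7,8} D(Z)={2,4}: no change
Constraint 3 (V != Z) on D(V)={2,5,7,8} D(Z)={2,4}: no change
So after all 3 constraints: D(W) = {3,4,5,6,7}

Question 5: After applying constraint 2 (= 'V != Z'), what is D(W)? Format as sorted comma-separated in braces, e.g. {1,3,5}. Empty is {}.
Constraint 1 (Z < W) on D(Z)={2,4,7,8} D(W)={2,3,4,5,6,7}: Z {2,4,7,8}->{2,4}; W {2,3,4,5,6,7}->{3,4,5,6,7}
Constraint 2 (V != Z) on D(V)={2,5,7,8} D(Z)={2,4}: no change
So after constraint 2: D(W) = {3,4,5,6,7}

Answer: {3,4,5,6,7}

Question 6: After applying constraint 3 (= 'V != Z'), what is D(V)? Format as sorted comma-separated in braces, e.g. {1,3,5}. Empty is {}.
Answer: {2,5,7,8}

Derivation:
Constraint 1 (Z < W) on D(Z)={2,4,7,8} D(W)={2,3,4,5,6,7}: Z {2,4,7,8}->{2,4}; W {2,3,4,5,6,7}->{3,4,5,6,7}
Constraint 2 (V != Z) on D(V)={2,5,7,8} D(Z)={2,4}: no change
Constraint 3 (V != Z) on D(V)={2,5,7,8} D(Z)={2,4}: no change
So after constraint 3: D(V) = {2,5,7,8}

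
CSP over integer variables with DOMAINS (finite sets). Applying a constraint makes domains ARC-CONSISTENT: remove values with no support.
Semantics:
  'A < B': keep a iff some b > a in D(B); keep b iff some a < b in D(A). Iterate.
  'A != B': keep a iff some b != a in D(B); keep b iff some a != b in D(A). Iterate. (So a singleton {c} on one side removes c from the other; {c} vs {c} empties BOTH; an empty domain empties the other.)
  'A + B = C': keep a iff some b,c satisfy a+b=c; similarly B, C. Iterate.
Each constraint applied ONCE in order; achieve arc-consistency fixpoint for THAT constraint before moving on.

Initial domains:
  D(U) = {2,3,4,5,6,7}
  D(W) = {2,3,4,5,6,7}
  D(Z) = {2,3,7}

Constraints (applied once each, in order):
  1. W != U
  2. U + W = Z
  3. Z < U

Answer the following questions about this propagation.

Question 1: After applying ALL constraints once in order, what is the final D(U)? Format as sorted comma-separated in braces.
Answer: {}

Derivation:
Constraint 1 (W != U) on D(W)={2,3,4,5,6,7} D(U)={2,3,4,5,6,7}: no change
Constraint 2 (U + W = Z) on D(U)={2,3,4,5,6,7} D(W)={2,3,4,5,6,7} D(Z)={2,3,7}: U {2,3,4,5,6,7}->{2,3,4,5}; W {2,3,4,5,6,7}->{2,3,4,5}; Z {2,3,7}->{7}
Constraint 3 (Z < U) on D(Z)={7} D(U)={2,3,4,5}: Z {7}->{}; U {2,3,4,5}->{}
So after all 3 constraints: D(U) = {}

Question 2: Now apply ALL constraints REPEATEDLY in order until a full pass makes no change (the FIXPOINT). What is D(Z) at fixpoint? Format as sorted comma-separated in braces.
Answer: {}

Derivation:
pass 0 (initial): D(Z)={2,3,7}
pass 1: U {2,3,4,5,6,7}->{}; W {2,3,4,5,6,7}->{2,3,4,5}; Z {2,3,7}->{}
pass 2: W {2,3,4,5}->{}
pass 3: no change
Fixpoint after 3 passes: D(Z) = {}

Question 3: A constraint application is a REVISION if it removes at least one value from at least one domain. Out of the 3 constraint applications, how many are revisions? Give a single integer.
Answer: 2

Derivation:
Constraint 1 (W != U) on D(W)={2,3,4,5,6,7} D(U)={2,3,4,5,6,7}: no change => not a revision
Constraint 2 (U + W = Z) on D(U)={2,3,4,5,6,7} D(W)={2,3,4,5,6,7} D(Z)={2,3,7}: U {2,3,4,5,6,7}->{2,3,4,5}; W {2,3,4,5,6,7}->{2,3,4,5}; Z {2,3,7}->{7} => REVISION
Constraint 3 (Z < U) on D(Z)={7} D(U)={2,3,4,5}: Z {7}->{}; U {2,3,4,5}->{} => REVISION
Total revisions = 2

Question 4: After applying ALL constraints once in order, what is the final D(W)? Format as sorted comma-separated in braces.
Answer: {2,3,4,5}

Derivation:
Constraint 1 (W != U) on D(W)={2,3,4,5,6,7} D(U)={2,3,4,5,6,7}: no change
Constraint 2 (U + W = Z) on D(U)={2,3,4,5,6,7} D(W)={2,3,4,5,6,7} D(Z)={2,3,7}: U {2,3,4,5,6,7}->{2,3,4,5}; W {2,3,4,5,6,7}->{2,3,4,5}; Z {2,3,7}->{7}
Constraint 3 (Z < U) on D(Z)={7} D(U)={2,3,4,5}: Z {7}->{}; U {2,3,4,5}->{}
So after all 3 constraints: D(W) = {2,3,4,5}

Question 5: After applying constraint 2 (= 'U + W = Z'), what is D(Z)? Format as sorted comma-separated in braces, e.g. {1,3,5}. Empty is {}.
Constraint 1 (W != U) on D(W)={2,3,4,5,6,7} D(U)={2,3,4,5,6,7}: no change
Constraint 2 (U + W = Z) on D(U)={2,3,4,5,6,7} D(W)={2,3,4,5,6,7} D(Z)={2,3,7}: U {2,3,4,5,6,7}->{2,3,4,5}; W {2,3,4,5,6,7}->{2,3,4,5}; Z {2,3,7}->{7}
So after constraint 2: D(Z) = {7}

Answer: {7}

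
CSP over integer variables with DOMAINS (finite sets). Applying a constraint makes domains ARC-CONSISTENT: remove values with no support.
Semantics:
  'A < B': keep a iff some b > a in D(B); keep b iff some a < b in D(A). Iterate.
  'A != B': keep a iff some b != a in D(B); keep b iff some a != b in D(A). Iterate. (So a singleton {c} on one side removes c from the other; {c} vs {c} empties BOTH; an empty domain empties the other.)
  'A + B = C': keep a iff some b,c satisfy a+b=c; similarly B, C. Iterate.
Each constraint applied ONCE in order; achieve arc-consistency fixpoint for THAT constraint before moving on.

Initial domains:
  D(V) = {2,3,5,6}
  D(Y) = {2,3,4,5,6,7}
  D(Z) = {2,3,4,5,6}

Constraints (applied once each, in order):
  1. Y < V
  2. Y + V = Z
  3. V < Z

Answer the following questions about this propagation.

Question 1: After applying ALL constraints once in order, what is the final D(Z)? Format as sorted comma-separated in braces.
Constraint 1 (Y < V) on D(Y)={2,3,4,5,6,7} D(V)={2,3,5,6}: Y {2,3,4,5,6,7}->{2,3,4,5}; V {2,3,5,6}->{3,5,6}
Constraint 2 (Y + V = Z) on D(Y)={2,3,4,5} D(V)={3,5,6} D(Z)={2,3,4,5,6}: Y {2,3,4,5}->{2,3}; V {3,5,6}->{3}; Z {2,3,4,5,6}->{5,6}
Constraint 3 (V < Z) on D(V)={3} D(Z)={5,6}: no change
So after all 3 constraints: D(Z) = {5,6}

Answer: {5,6}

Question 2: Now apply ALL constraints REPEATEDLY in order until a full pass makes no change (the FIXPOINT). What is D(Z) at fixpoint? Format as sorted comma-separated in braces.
pass 0 (initial): D(Z)={2,3,4,5,6}
pass 1: V {2,3,5,6}->{3}; Y {2,3,4,5,6,7}->{2,3}; Z {2,3,4,5,6}->{5,6}
pass 2: Y {2,3}->{2}; Z {5,6}->{5}
pass 3: no change
Fixpoint after 3 passes: D(Z) = {5}

Answer: {5}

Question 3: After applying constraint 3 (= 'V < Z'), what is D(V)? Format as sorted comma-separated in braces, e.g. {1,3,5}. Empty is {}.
Answer: {3}

Derivation:
Constraint 1 (Y < V) on D(Y)={2,3,4,5,6,7} D(V)={2,3,5,6}: Y {2,3,4,5,6,7}->{2,3,4,5}; V {2,3,5,6}->{3,5,6}
Constraint 2 (Y + V = Z) on D(Y)={2,3,4,5} D(V)={3,5,6} D(Z)={2,3,4,5,6}: Y {2,3,4,5}->{2,3}; V {3,5,6}->{3}; Z {2,3,4,5,6}->{5,6}
Constraint 3 (V < Z) on D(V)={3} D(Z)={5,6}: no change
So after constraint 3: D(V) = {3}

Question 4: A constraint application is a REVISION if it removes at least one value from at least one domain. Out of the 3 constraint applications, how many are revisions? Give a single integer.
Constraint 1 (Y < V) on D(Y)={2,3,4,5,6,7} D(V)={2,3,5,6}: Y {2,3,4,5,6,7}->{2,3,4,5}; V {2,3,5,6}->{3,5,6} => REVISION
Constraint 2 (Y + V = Z) on D(Y)={2,3,4,5} D(V)={3,5,6} D(Z)={2,3,4,5,6}: Y {2,3,4,5}->{2,3}; V {3,5,6}->{3}; Z {2,3,4,5,6}->{5,6} => REVISION
Constraint 3 (V < Z) on D(V)={3} D(Z)={5,6}: no change => not a revision
Total revisions = 2

Answer: 2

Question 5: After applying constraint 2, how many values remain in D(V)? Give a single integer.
Constraint 1 (Y < V) on D(Y)={2,3,4,5,6,7} D(V)={2,3,5,6}: Y {2,3,4,5,6,7}->{2,3,4,5}; V {2,3,5,6}->{3,5,6}
Constraint 2 (Y + V = Z) on D(Y)={2,3,4,5} D(V)={3,5,6} D(Z)={2,3,4,5,6}: Y {2,3,4,5}->{2,3}; V {3,5,6}->{3}; Z {2,3,4,5,6}->{5,6}
So after constraint 2: D(V)={3}, size = 1

Answer: 1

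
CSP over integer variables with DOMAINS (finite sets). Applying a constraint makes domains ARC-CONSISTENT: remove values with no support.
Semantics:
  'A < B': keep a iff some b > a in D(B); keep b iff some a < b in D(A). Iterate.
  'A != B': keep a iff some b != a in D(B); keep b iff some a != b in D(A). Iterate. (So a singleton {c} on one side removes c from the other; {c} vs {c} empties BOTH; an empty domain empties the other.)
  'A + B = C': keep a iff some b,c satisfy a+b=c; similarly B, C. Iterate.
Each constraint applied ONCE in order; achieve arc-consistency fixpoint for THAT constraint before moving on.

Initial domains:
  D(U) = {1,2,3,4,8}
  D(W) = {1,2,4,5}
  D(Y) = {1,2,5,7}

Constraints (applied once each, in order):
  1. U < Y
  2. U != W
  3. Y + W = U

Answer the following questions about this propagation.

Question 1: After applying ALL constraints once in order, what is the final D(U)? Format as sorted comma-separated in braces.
Answer: {3,4}

Derivation:
Constraint 1 (U < Y) on D(U)={1,2,3,4,8} D(Y)={1,2,5,7}: U {1,2,3,4,8}->{1,2,3,4}; Y {1,2,5,7}->{2,5,7}
Constraint 2 (U != W) on D(U)={1,2,3,4} D(W)={1,2,4,5}: no change
Constraint 3 (Y + W = U) on D(Y)={2,5,7} D(W)={1,2,4,5} D(U)={1,2,3,4}: Y {2,5,7}->{2}; W {1,2,4,5}->{1,2}; U {1,2,3,4}->{3,4}
So after all 3 constraints: D(U) = {3,4}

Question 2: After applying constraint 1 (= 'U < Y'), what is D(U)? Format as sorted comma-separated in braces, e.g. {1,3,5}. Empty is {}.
Answer: {1,2,3,4}

Derivation:
Constraint 1 (U < Y) on D(U)={1,2,3,4,8} D(Y)={1,2,5,7}: U {1,2,3,4,8}->{1,2,3,4}; Y {1,2,5,7}->{2,5,7}
So after constraint 1: D(U) = {1,2,3,4}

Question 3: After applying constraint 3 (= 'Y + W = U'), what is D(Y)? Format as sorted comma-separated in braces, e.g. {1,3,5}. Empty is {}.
Constraint 1 (U < Y) on D(U)={1,2,3,4,8} D(Y)={1,2,5,7}: U {1,2,3,4,8}->{1,2,3,4}; Y {1,2,5,7}->{2,5,7}
Constraint 2 (U != W) on D(U)={1,2,3,4} D(W)={1,2,4,5}: no change
Constraint 3 (Y + W = U) on D(Y)={2,5,7} D(W)={1,2,4,5} D(U)={1,2,3,4}: Y {2,5,7}->{2}; W {1,2,4,5}->{1,2}; U {1,2,3,4}->{3,4}
So after constraint 3: D(Y) = {2}

Answer: {2}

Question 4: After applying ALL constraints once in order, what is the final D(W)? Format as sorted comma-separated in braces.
Constraint 1 (U < Y) on D(U)={1,2,3,4,8} D(Y)={1,2,5,7}: U {1,2,3,4,8}->{1,2,3,4}; Y {1,2,5,7}->{2,5,7}
Constraint 2 (U != W) on D(U)={1,2,3,4} D(W)={1,2,4,5}: no change
Constraint 3 (Y + W = U) on D(Y)={2,5,7} D(W)={1,2,4,5} D(U)={1,2,3,4}: Y {2,5,7}->{2}; W {1,2,4,5}->{1,2}; U {1,2,3,4}->{3,4}
So after all 3 constraints: D(W) = {1,2}

Answer: {1,2}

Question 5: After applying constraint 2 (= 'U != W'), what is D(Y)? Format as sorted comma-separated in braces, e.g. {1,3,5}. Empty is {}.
Constraint 1 (U < Y) on D(U)={1,2,3,4,8} D(Y)={1,2,5,7}: U {1,2,3,4,8}->{1,2,3,4}; Y {1,2,5,7}->{2,5,7}
Constraint 2 (U != W) on D(U)={1,2,3,4} D(W)={1,2,4,5}: no change
So after constraint 2: D(Y) = {2,5,7}

Answer: {2,5,7}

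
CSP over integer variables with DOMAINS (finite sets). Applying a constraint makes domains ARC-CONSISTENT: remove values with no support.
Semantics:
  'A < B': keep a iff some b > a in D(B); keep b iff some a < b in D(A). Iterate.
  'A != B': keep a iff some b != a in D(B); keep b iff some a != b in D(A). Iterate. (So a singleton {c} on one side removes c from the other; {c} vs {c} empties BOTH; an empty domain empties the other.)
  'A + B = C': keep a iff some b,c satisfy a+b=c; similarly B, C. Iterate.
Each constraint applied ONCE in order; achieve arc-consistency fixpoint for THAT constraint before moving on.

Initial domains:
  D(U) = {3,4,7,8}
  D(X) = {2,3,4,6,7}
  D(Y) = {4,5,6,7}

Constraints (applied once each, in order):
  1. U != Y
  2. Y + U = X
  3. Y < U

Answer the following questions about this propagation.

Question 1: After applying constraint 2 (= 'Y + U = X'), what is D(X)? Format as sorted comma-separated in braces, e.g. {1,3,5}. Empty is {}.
Constraint 1 (U != Y) on D(U)={3,4,7,8} D(Y)={4,5,6,7}: no change
Constraint 2 (Y + U = X) on D(Y)={4,5,6,7} D(U)={3,4,7,8} D(X)={2,3,4,6,7}: Y {4,5,6,7}->{4}; U {3,4,7,8}->{3}; X {2,3,4,6,7}->{7}
So after constraint 2: D(X) = {7}

Answer: {7}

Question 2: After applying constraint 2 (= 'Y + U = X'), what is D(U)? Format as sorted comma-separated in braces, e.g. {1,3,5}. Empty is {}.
Answer: {3}

Derivation:
Constraint 1 (U != Y) on D(U)={3,4,7,8} D(Y)={4,5,6,7}: no change
Constraint 2 (Y + U = X) on D(Y)={4,5,6,7} D(U)={3,4,7,8} D(X)={2,3,4,6,7}: Y {4,5,6,7}->{4}; U {3,4,7,8}->{3}; X {2,3,4,6,7}->{7}
So after constraint 2: D(U) = {3}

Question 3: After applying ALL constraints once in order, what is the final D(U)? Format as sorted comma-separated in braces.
Constraint 1 (U != Y) on D(U)={3,4,7,8} D(Y)={4,5,6,7}: no change
Constraint 2 (Y + U = X) on D(Y)={4,5,6,7} D(U)={3,4,7,8} D(X)={2,3,4,6,7}: Y {4,5,6,7}->{4}; U {3,4,7,8}->{3}; X {2,3,4,6,7}->{7}
Constraint 3 (Y < U) on D(Y)={4} D(U)={3}: Y {4}->{}; U {3}->{}
So after all 3 constraints: D(U) = {}

Answer: {}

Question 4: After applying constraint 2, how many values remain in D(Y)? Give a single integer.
Answer: 1

Derivation:
Constraint 1 (U != Y) on D(U)={3,4,7,8} D(Y)={4,5,6,7}: no change
Constraint 2 (Y + U = X) on D(Y)={4,5,6,7} D(U)={3,4,7,8} D(X)={2,3,4,6,7}: Y {4,5,6,7}->{4}; U {3,4,7,8}->{3}; X {2,3,4,6,7}->{7}
So after constraint 2: D(Y)={4}, size = 1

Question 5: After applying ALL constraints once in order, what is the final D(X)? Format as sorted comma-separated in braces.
Constraint 1 (U != Y) on D(U)={3,4,7,8} D(Y)={4,5,6,7}: no change
Constraint 2 (Y + U = X) on D(Y)={4,5,6,7} D(U)={3,4,7,8} D(X)={2,3,4,6,7}: Y {4,5,6,7}->{4}; U {3,4,7,8}->{3}; X {2,3,4,6,7}->{7}
Constraint 3 (Y < U) on D(Y)={4} D(U)={3}: Y {4}->{}; U {3}->{}
So after all 3 constraints: D(X) = {7}

Answer: {7}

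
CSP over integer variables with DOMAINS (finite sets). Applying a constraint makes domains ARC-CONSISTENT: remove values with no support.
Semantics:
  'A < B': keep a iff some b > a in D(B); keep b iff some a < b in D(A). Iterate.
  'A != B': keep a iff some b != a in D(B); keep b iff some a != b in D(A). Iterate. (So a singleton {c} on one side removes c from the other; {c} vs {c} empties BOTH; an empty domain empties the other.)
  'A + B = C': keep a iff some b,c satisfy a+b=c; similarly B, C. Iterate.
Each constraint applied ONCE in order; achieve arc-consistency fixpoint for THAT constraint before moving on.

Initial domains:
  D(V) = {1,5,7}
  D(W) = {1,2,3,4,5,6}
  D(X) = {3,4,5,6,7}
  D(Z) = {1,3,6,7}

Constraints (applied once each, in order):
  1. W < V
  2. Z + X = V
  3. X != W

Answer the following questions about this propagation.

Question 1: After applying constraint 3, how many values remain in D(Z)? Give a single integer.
Constraint 1 (W < V) on D(W)={1,2,3,4,5,6} D(V)={1,5,7}: V {1,5,7}->{5,7}
Constraint 2 (Z + X = V) on D(Z)={1,3,6,7} D(X)={3,4,5,6,7} D(V)={5,7}: Z {1,3,6,7}->{1,3}; X {3,4,5,6,7}->{4,6}
Constraint 3 (X != W) on D(X)={4,6} D(W)={1,2,3,4,5,6}: no change
So after constraint 3: D(Z)={1,3}, size = 2

Answer: 2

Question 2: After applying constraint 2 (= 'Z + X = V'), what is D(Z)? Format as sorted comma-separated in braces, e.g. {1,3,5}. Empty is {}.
Constraint 1 (W < V) on D(W)={1,2,3,4,5,6} D(V)={1,5,7}: V {1,5,7}->{5,7}
Constraint 2 (Z + X = V) on D(Z)={1,3,6,7} D(X)={3,4,5,6,7} D(V)={5,7}: Z {1,3,6,7}->{1,3}; X {3,4,5,6,7}->{4,6}
So after constraint 2: D(Z) = {1,3}

Answer: {1,3}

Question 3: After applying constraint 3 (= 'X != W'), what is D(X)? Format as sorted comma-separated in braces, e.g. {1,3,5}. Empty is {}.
Answer: {4,6}

Derivation:
Constraint 1 (W < V) on D(W)={1,2,3,4,5,6} D(V)={1,5,7}: V {1,5,7}->{5,7}
Constraint 2 (Z + X = V) on D(Z)={1,3,6,7} D(X)={3,4,5,6,7} D(V)={5,7}: Z {1,3,6,7}->{1,3}; X {3,4,5,6,7}->{4,6}
Constraint 3 (X != W) on D(X)={4,6} D(W)={1,2,3,4,5,6}: no change
So after constraint 3: D(X) = {4,6}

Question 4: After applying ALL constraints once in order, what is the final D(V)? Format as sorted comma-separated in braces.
Constraint 1 (W < V) on D(W)={1,2,3,4,5,6} D(V)={1,5,7}: V {1,5,7}->{5,7}
Constraint 2 (Z + X = V) on D(Z)={1,3,6,7} D(X)={3,4,5,6,7} D(V)={5,7}: Z {1,3,6,7}->{1,3}; X {3,4,5,6,7}->{4,6}
Constraint 3 (X != W) on D(X)={4,6} D(W)={1,2,3,4,5,6}: no change
So after all 3 constraints: D(V) = {5,7}

Answer: {5,7}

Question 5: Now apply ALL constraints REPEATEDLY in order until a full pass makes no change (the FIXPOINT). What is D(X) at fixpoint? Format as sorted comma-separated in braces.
pass 0 (initial): D(X)={3,4,5,6,7}
pass 1: V {1,5,7}->{5,7}; X {3,4,5,6,7}->{4,6}; Z {1,3,6,7}->{1,3}
pass 2: no change
Fixpoint after 2 passes: D(X) = {4,6}

Answer: {4,6}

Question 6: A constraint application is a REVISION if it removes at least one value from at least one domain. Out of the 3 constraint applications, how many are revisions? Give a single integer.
Answer: 2

Derivation:
Constraint 1 (W < V) on D(W)={1,2,3,4,5,6} D(V)={1,5,7}: V {1,5,7}->{5,7} => REVISION
Constraint 2 (Z + X = V) on D(Z)={1,3,6,7} D(X)={3,4,5,6,7} D(V)={5,7}: Z {1,3,6,7}->{1,3}; X {3,4,5,6,7}->{4,6} => REVISION
Constraint 3 (X != W) on D(X)={4,6} D(W)={1,2,3,4,5,6}: no change => not a revision
Total revisions = 2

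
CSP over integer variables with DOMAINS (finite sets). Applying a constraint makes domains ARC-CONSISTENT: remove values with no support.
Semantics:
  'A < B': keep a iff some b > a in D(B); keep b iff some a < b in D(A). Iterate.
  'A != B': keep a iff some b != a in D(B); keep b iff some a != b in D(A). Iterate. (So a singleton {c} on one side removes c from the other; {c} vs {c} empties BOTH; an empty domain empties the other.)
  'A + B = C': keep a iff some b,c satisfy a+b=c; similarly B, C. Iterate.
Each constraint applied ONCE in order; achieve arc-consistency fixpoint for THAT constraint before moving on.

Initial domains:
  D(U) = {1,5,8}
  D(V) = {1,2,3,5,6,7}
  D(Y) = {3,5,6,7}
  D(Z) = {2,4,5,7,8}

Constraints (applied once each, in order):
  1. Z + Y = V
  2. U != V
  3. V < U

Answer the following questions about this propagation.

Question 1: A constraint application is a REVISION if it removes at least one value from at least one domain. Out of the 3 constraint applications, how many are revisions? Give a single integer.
Constraint 1 (Z + Y = V) on D(Z)={2,4,5,7,8} D(Y)={3,5,6,7} D(V)={1,2,3,5,6,7}: Z {2,4,5,7,8}->{2,4}; Y {3,5,6,7}->{3,5}; V {1,2,3,5,6,7}->{5,7} => REVISION
Constraint 2 (U != V) on D(U)={1,5,8} D(V)={5,7}: no change => not a revision
Constraint 3 (V < U) on D(V)={5,7} D(U)={1,5,8}: U {1,5,8}->{8} => REVISION
Total revisions = 2

Answer: 2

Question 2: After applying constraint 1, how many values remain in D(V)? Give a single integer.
Answer: 2

Derivation:
Constraint 1 (Z + Y = V) on D(Z)={2,4,5,7,8} D(Y)={3,5,6,7} D(V)={1,2,3,5,6,7}: Z {2,4,5,7,8}->{2,4}; Y {3,5,6,7}->{3,5}; V {1,2,3,5,6,7}->{5,7}
So after constraint 1: D(V)={5,7}, size = 2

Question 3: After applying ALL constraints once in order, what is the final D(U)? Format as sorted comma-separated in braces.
Constraint 1 (Z + Y = V) on D(Z)={2,4,5,7,8} D(Y)={3,5,6,7} D(V)={1,2,3,5,6,7}: Z {2,4,5,7,8}->{2,4}; Y {3,5,6,7}->{3,5}; V {1,2,3,5,6,7}->{5,7}
Constraint 2 (U != V) on D(U)={1,5,8} D(V)={5,7}: no change
Constraint 3 (V < U) on D(V)={5,7} D(U)={1,5,8}: U {1,5,8}->{8}
So after all 3 constraints: D(U) = {8}

Answer: {8}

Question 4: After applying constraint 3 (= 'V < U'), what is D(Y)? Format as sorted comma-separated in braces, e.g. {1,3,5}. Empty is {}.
Constraint 1 (Z + Y = V) on D(Z)={2,4,5,7,8} D(Y)={3,5,6,7} D(V)={1,2,3,5,6,7}: Z {2,4,5,7,8}->{2,4}; Y {3,5,6,7}->{3,5}; V {1,2,3,5,6,7}->{5,7}
Constraint 2 (U != V) on D(U)={1,5,8} D(V)={5,7}: no change
Constraint 3 (V < U) on D(V)={5,7} D(U)={1,5,8}: U {1,5,8}->{8}
So after constraint 3: D(Y) = {3,5}

Answer: {3,5}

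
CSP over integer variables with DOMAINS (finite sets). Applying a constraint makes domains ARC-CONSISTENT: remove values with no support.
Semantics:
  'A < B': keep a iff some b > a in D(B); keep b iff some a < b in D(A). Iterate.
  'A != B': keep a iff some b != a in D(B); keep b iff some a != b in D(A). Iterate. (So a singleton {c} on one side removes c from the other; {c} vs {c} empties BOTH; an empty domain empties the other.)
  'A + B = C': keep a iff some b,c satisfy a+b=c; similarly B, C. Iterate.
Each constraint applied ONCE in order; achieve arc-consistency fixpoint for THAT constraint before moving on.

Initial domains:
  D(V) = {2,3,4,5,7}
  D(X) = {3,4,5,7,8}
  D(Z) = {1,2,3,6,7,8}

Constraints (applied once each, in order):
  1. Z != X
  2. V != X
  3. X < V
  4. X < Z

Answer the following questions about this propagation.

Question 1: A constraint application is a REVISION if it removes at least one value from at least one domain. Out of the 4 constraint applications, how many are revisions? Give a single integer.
Answer: 2

Derivation:
Constraint 1 (Z != X) on D(Z)={1,2,3,6,7,8} D(X)={3,4,5,7,8}: no change => not a revision
Constraint 2 (V != X) on D(V)={2,3,4,5,7} D(X)={3,4,5,7,8}: no change => not a revision
Constraint 3 (X < V) on D(X)={3,4,5,7,8} D(V)={2,3,4,5,7}: X {3,4,5,7,8}->{3,4,5}; V {2,3,4,5,7}->{4,5,7} => REVISION
Constraint 4 (X < Z) on D(X)={3,4,5} D(Z)={1,2,3,6,7,8}: Z {1,2,3,6,7,8}->{6,7,8} => REVISION
Total revisions = 2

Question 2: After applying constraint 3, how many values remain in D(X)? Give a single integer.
Answer: 3

Derivation:
Constraint 1 (Z != X) on D(Z)={1,2,3,6,7,8} D(X)={3,4,5,7,8}: no change
Constraint 2 (V != X) on D(V)={2,3,4,5,7} D(X)={3,4,5,7,8}: no change
Constraint 3 (X < V) on D(X)={3,4,5,7,8} D(V)={2,3,4,5,7}: X {3,4,5,7,8}->{3,4,5}; V {2,3,4,5,7}->{4,5,7}
So after constraint 3: D(X)={3,4,5}, size = 3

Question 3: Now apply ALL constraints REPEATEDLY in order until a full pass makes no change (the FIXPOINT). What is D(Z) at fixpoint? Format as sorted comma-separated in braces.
pass 0 (initial): D(Z)={1,2,3,6,7,8}
pass 1: V {2,3,4,5,7}->{4,5,7}; X {3,4,5,7,8}->{3,4,5}; Z {1,2,3,6,7,8}->{6,7,8}
pass 2: no change
Fixpoint after 2 passes: D(Z) = {6,7,8}

Answer: {6,7,8}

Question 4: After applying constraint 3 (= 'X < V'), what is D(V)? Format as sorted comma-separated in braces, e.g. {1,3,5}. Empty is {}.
Answer: {4,5,7}

Derivation:
Constraint 1 (Z != X) on D(Z)={1,2,3,6,7,8} D(X)={3,4,5,7,8}: no change
Constraint 2 (V != X) on D(V)={2,3,4,5,7} D(X)={3,4,5,7,8}: no change
Constraint 3 (X < V) on D(X)={3,4,5,7,8} D(V)={2,3,4,5,7}: X {3,4,5,7,8}->{3,4,5}; V {2,3,4,5,7}->{4,5,7}
So after constraint 3: D(V) = {4,5,7}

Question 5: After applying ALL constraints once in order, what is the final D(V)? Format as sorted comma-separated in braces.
Answer: {4,5,7}

Derivation:
Constraint 1 (Z != X) on D(Z)={1,2,3,6,7,8} D(X)={3,4,5,7,8}: no change
Constraint 2 (V != X) on D(V)={2,3,4,5,7} D(X)={3,4,5,7,8}: no change
Constraint 3 (X < V) on D(X)={3,4,5,7,8} D(V)={2,3,4,5,7}: X {3,4,5,7,8}->{3,4,5}; V {2,3,4,5,7}->{4,5,7}
Constraint 4 (X < Z) on D(X)={3,4,5} D(Z)={1,2,3,6,7,8}: Z {1,2,3,6,7,8}->{6,7,8}
So after all 4 constraints: D(V) = {4,5,7}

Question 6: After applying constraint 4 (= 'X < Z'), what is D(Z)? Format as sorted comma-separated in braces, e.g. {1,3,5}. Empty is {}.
Constraint 1 (Z != X) on D(Z)={1,2,3,6,7,8} D(X)={3,4,5,7,8}: no change
Constraint 2 (V != X) on D(V)={2,3,4,5,7} D(X)={3,4,5,7,8}: no change
Constraint 3 (X < V) on D(X)={3,4,5,7,8} D(V)={2,3,4,5,7}: X {3,4,5,7,8}->{3,4,5}; V {2,3,4,5,7}->{4,5,7}
Constraint 4 (X < Z) on D(X)={3,4,5} D(Z)={1,2,3,6,7,8}: Z {1,2,3,6,7,8}->{6,7,8}
So after constraint 4: D(Z) = {6,7,8}

Answer: {6,7,8}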